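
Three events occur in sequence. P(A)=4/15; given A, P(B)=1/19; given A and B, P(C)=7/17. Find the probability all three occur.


P(A∩B∩C) = P(A) * P(B|A) * P(C|A∩B)
= 4/15 * 1/19 * 7/17
= 4/285 * 7/17 = 28/4845

28/4845


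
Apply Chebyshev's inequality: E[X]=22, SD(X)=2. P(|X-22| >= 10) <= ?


k = 10/2 = 5
Chebyshev: P(|X-mu| >= k*sigma) <= 1/k^2 = 1/5^2 = 1/25

1/25


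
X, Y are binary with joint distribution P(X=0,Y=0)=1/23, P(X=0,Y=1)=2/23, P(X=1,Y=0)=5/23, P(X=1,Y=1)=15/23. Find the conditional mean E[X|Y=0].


P(Y=0) = 6/23
E[X|Y=0] = (0*1 + 1*5)/6 = 5/6

5/6


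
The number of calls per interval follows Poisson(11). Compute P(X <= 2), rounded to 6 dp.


P(X<=2) = e^(-11)*11^0/0! + e^(-11)*11^1/1! + e^(-11)*11^2/2!
≈ 0.0000167017 + 0.0001837187 + 0.0010104529
= 0.0012108733
≈ 0.001211

0.001211


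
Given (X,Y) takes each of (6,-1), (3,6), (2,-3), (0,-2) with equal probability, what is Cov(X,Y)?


E[X]=11/4, E[Y]=0, E[XY]=3/2
Cov(X,Y) = E[XY] - E[X]E[Y] = 3/2 - 11/4*0 = 3/2

3/2


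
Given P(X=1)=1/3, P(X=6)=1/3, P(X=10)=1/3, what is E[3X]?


E[3X] = sum(g(x)*P(x))
= 3*1/3 + 18*1/3 + 30*1/3
= 17

17


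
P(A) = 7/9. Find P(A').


P(A') = 1 - P(A) = 1 - 7/9 = 2/9

2/9


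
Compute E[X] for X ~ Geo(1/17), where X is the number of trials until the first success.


For geometric (trials until first success), E[X] = 1/p = 1/(1/17) = 17

17


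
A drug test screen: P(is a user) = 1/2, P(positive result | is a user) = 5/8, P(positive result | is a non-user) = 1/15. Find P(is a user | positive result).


P(A) = P(A|B)P(B) + P(A|B')P(B') = 5/8*1/2 + 1/15*1/2 = 83/240
P(B|A) = P(A|B)P(B)/P(A) = (5/16)/(83/240) = 75/83

75/83


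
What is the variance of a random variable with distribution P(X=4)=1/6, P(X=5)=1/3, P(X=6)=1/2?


E[X] = 16/3, E[X^2] = 29
Var(X) = E[X^2] - (E[X])^2 = 29 - (16/3)^2 = 5/9

5/9


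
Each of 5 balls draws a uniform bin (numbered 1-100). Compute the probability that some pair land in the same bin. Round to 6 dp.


P(all different) = prod((100-i)/100 for i=0..4) = 0.903450
P(at least one match) = 1 - 0.903450 = 0.096550

0.096550


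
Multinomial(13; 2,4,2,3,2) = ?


13! = 6227020800
Denominator: 2!=2 * 4!=24 * 2!=2 * 3!=6 * 2!=2
Coefficient = 6227020800 / 1152 = 5405400

5405400


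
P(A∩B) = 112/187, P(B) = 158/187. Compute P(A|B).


P(A|B) = P(A∩B)/P(B) = (112/187)/(158/187) = 112/158 = 56/79

56/79


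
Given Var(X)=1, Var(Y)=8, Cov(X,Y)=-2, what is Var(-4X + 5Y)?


Var(-4X + 5Y) = (-4)^2*Var(X) + 5^2*Var(Y) + 2*(-4)*5*Cov(X,Y)
= 16*1 + 25*8 - 40*(-2)
= 16 + 200 + 80 = 296

296


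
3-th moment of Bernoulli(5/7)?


For Bernoulli: X in {0,1}
E[X^3] = 0^3*(1-5/7) + 1^3*5/7 = 5/7

5/7


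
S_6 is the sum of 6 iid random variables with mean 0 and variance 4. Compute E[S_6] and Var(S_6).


E[S_n] = n*mu = 6*0 = 0
Var(S_n) = n*sigma^2 = 6*4 = 24

E[S_6]=0, Var(S_6)=24


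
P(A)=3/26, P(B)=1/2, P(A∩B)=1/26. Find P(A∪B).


P(A∪B) = P(A) + P(B) - P(A∩B)
= 3/26 + 1/2 - 1/26 = 15/26

15/26


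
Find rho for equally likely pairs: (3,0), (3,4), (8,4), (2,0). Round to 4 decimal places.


Cov(X,Y) = 3.0000, Var(X) = 5.5000, Var(Y) = 4.0000
rho = Cov/(sqrt(VarX)*sqrt(VarY)) = 0.6396

0.6396


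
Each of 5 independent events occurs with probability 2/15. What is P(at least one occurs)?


P(at least one) = 1 - P(none)
P(none) = (1 - 2/15)^5 = (13/15)^5 = 371293/759375
P(at least one) = 1 - 371293/759375 = 388082/759375

388082/759375


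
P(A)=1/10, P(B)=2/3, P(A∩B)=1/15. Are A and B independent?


P(A)*P(B) = 1/10*2/3 = 1/15
P(A∩B) = 1/15, which equals P(A)P(B), so independent

Yes, A and B are independent


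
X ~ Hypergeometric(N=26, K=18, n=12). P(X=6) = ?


P(X=6) = C(18,6)*C(8,6) / C(26,12)
= 18564*28 / 9657700
= 519792/9657700 = 588/10925

588/10925


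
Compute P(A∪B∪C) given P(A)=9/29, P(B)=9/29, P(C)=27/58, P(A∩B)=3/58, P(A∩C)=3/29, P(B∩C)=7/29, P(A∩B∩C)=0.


P(A∪B∪C) = P(A)+P(B)+P(C) - P(AB)-P(AC)-P(BC) + P(ABC)
= 9/29+9/29+27/58 - 3/58-3/29-7/29 + 0
= 20/29

20/29


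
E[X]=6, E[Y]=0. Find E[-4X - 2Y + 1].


E[-4X - 2Y + 1] = -4*E[X] - 2*E[Y] + 1
= (-4)*(6) + (-2)*(0) + (1)
= -24 + 0 + 1 = -23

-23


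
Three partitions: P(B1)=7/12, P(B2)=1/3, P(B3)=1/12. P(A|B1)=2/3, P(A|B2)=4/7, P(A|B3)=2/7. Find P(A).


P(A) = P(A|B1)P(B1) + P(A|B2)P(B2) + P(A|B3)P(B3)
= 2/3*7/12 + 4/7*1/3 + 2/7*1/12
= 7/18 + 4/21 + 1/42 = 38/63

38/63


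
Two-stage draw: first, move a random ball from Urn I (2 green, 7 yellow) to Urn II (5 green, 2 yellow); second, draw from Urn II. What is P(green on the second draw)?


P(transfer green) = 2/9; P(transfer yellow) = 7/9
If green transferred: Urn II has 6 green of 8, so P(green|green moved) = 3/4
If yellow transferred: Urn II has 5 green of 8, so P(green|yellow moved) = 5/8
By total probability: P(green) = 2/9*3/4 + 7/9*5/8 = 47/72

47/72


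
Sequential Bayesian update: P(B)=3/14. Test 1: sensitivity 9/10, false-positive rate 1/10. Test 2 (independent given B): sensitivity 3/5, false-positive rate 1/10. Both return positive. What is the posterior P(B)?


After test 1: P(+) = 9/10*3/14 + 1/10*11/14 = 19/70
P(B|+) = (27/140)/(19/70) = 27/38
After test 2 (use post1 as new prior): P(+) = 3/5*27/38 + 1/10*11/38 = 173/380
P(B|+,+) = (81/190)/(173/380) = 162/173

162/173


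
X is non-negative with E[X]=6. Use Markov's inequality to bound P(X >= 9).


Markov: P(X >= a) <= E[X]/a
P(X >= 9) <= 6/9 = 2/3

2/3


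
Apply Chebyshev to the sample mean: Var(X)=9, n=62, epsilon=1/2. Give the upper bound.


Var(Xbar) = Var(X)/n = 9/62
Chebyshev: P(|Xbar-mu| >= 1/2) <= Var(Xbar)/(1/2)^2 = (9/62)/(1/4) = 18/31

18/31


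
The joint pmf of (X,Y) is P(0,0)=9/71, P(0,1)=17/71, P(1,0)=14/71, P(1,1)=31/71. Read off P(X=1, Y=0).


Read from table: P(X=1, Y=0) = 14/71

14/71


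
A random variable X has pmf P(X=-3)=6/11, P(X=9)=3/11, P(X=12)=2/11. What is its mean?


E[X] = sum(x * P(x))
= -3*6/11 + 9*3/11 + 12*2/11
= 3

3


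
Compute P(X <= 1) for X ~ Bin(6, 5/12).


P(X<=1) = P(X=0) + P(X=1)
= 117649/2985984 + 84035/497664
= 621859/2985984

621859/2985984


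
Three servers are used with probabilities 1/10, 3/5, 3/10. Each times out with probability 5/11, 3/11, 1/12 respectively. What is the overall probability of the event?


P(A) = P(A|B1)P(B1) + P(A|B2)P(B2) + P(A|B3)P(B3)
= 5/11*1/10 + 3/11*3/5 + 1/12*3/10
= 1/22 + 9/55 + 1/40 = 103/440

103/440


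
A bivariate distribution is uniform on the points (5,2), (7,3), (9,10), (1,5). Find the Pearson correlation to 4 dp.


Cov(X,Y) = 4.0000, Var(X) = 8.7500, Var(Y) = 9.5000
rho = Cov/(sqrt(VarX)*sqrt(VarY)) = 0.4387

0.4387


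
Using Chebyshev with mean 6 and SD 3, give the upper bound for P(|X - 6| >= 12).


k = 12/3 = 4
Chebyshev: P(|X-mu| >= k*sigma) <= 1/k^2 = 1/4^2 = 1/16

1/16


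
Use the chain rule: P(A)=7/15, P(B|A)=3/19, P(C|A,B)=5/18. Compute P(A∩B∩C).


P(A∩B∩C) = P(A) * P(B|A) * P(C|A∩B)
= 7/15 * 3/19 * 5/18
= 7/95 * 5/18 = 7/342

7/342


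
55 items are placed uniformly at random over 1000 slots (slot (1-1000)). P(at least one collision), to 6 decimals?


P(all different) = prod((1000-i)/1000 for i=0..54) = 0.220306
P(at least one match) = 1 - 0.220306 = 0.779694

0.779694


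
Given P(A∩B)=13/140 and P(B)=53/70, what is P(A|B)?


P(A|B) = P(A∩B)/P(B) = (13/140)/(106/140) = 13/106

13/106


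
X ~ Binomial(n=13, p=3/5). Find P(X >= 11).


P(X>=11) = P(X=11) + P(X=12) + P(X=13)
= 55269864/1220703125 + 13817466/1220703125 + 1594323/1220703125
= 70681653/1220703125

70681653/1220703125


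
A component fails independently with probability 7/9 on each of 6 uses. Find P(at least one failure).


P(at least one) = 1 - P(none)
P(none) = (1 - 7/9)^6 = (2/9)^6 = 64/531441
P(at least one) = 1 - 64/531441 = 531377/531441

531377/531441


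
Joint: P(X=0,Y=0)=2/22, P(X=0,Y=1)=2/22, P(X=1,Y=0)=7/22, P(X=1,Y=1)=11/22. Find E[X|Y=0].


P(Y=0) = 9/22
E[X|Y=0] = (0*2 + 1*7)/9 = 7/9

7/9


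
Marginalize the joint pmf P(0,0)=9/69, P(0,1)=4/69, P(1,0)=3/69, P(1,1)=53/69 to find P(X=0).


P(X=0) = P(0,0)+P(0,1) = 9/69 + 4/69 = 13/69

13/69


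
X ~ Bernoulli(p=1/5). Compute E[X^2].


For Bernoulli: X in {0,1}
E[X^2] = 0^2*(1-1/5) + 1^2*1/5 = 1/5

1/5


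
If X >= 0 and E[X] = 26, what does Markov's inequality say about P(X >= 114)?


Markov: P(X >= a) <= E[X]/a
P(X >= 114) <= 26/114 = 13/57

13/57


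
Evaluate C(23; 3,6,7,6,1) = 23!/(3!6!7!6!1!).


23! = 25852016738884976640000
Denominator: 3!=6 * 6!=720 * 7!=5040 * 6!=720 * 1!=1
Coefficient = 25852016738884976640000 / 15676416000 = 1649102495040

1649102495040


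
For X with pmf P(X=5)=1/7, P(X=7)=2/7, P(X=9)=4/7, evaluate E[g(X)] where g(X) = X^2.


E[X^2] = sum(g(x)*P(x))
= 25*1/7 + 49*2/7 + 81*4/7
= 447/7

447/7


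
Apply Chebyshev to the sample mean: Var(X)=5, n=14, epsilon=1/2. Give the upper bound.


Var(Xbar) = Var(X)/n = 5/14
Chebyshev: P(|Xbar-mu| >= 1/2) <= Var(Xbar)/(1/2)^2 = (5/14)/(1/4) = 10/7
Bound exceeds 1, so trivial bound: 1

1


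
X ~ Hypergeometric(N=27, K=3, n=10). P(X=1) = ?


P(X=1) = C(3,1)*C(24,9) / C(27,10)
= 3*1307504 / 8436285
= 3922512/8436285 = 272/585

272/585


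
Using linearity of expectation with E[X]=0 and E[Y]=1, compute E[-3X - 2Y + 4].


E[-3X - 2Y + 4] = -3*E[X] - 2*E[Y] + 4
= (-3)*(0) + (-2)*(1) + (4)
= 0 - 2 + 4 = 2

2


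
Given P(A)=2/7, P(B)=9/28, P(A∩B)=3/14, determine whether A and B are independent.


P(A)*P(B) = 2/7*9/28 = 9/98
P(A∩B) = 3/14 != 9/98, so not independent

No, A and B are not independent


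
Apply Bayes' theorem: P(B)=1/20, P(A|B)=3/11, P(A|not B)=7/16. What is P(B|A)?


P(A) = P(A|B)P(B) + P(A|B')P(B') = 3/11*1/20 + 7/16*19/20 = 1511/3520
P(B|A) = P(A|B)P(B)/P(A) = (3/220)/(1511/3520) = 48/1511

48/1511


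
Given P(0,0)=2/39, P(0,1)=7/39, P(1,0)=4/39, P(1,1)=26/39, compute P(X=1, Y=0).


Read from table: P(X=1, Y=0) = 4/39

4/39


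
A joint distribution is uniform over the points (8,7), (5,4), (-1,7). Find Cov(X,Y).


E[X]=4, E[Y]=6, E[XY]=23
Cov(X,Y) = E[XY] - E[X]E[Y] = 23 - 4*6 = -1

-1


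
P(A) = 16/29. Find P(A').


P(A') = 1 - P(A) = 1 - 16/29 = 13/29

13/29


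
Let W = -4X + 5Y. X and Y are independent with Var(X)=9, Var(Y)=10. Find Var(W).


Independence => Cov(X,Y)=0
Var(-4X + 5Y) = (-4)^2*Var(X) + 5^2*Var(Y)
= 16*9 + 25*10 = 394

394


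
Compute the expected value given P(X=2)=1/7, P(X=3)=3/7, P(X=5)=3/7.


E[X] = sum(x * P(x))
= 2*1/7 + 3*3/7 + 5*3/7
= 26/7

26/7


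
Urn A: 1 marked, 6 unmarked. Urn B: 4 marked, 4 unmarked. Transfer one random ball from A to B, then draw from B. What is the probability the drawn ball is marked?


P(transfer marked) = 1/7; P(transfer unmarked) = 6/7
If marked transferred: Urn II has 5 marked of 9, so P(marked|marked moved) = 5/9
If unmarked transferred: Urn II has 4 marked of 9, so P(marked|unmarked moved) = 4/9
By total probability: P(marked) = 1/7*5/9 + 6/7*4/9 = 29/63

29/63


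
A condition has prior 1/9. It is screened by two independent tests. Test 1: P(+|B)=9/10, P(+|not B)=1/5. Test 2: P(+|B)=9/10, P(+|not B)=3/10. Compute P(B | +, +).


After test 1: P(+) = 9/10*1/9 + 1/5*8/9 = 5/18
P(B|+) = (1/10)/(5/18) = 9/25
After test 2 (use post1 as new prior): P(+) = 9/10*9/25 + 3/10*16/25 = 129/250
P(B|+,+) = (81/250)/(129/250) = 27/43

27/43


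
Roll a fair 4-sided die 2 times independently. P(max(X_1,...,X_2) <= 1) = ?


P(max <= 1) = P(all X_i <= 1) = (P(X_1 <= 1))^2
= (1/4)^2 = 1/16

1/16


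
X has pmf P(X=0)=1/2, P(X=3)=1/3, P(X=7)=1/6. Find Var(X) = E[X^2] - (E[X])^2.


E[X] = 13/6, E[X^2] = 67/6
Var(X) = E[X^2] - (E[X])^2 = 67/6 - (13/6)^2 = 233/36

233/36


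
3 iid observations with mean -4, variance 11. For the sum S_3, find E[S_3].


E[S_n] = n*E[X_1] = 3*-4 = -12

-12


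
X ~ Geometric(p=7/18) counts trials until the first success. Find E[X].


For geometric (trials until first success), E[X] = 1/p = 1/(7/18) = 18/7

18/7


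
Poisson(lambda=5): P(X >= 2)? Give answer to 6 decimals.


P(X>=2) = 1 - P(X<=1) = 1 - (e^(-5)*5^0/0! + e^(-5)*5^1/1!)
≈ 1 - (0.0067379470 + 0.0336897350)
= 1 - 0.0404276820 = 0.9595723180
≈ 0.959572

0.959572


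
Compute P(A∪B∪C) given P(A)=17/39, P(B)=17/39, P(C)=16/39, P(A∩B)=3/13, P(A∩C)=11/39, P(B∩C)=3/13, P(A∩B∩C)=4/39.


P(A∪B∪C) = P(A)+P(B)+P(C) - P(AB)-P(AC)-P(BC) + P(ABC)
= 17/39+17/39+16/39 - 3/13-11/39-3/13 + 4/39
= 25/39

25/39


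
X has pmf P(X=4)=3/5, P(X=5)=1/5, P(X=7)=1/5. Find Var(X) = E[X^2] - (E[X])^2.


E[X] = 24/5, E[X^2] = 122/5
Var(X) = E[X^2] - (E[X])^2 = 122/5 - (24/5)^2 = 34/25

34/25


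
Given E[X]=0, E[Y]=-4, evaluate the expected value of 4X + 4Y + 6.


E[4X + 4Y + 6] = 4*E[X] + 4*E[Y] + 6
= (4)*(0) + (4)*(-4) + (6)
= 0 - 16 + 6 = -10

-10


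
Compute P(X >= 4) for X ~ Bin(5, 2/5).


P(X>=4) = P(X=4) + P(X=5)
= 48/625 + 32/3125
= 272/3125

272/3125


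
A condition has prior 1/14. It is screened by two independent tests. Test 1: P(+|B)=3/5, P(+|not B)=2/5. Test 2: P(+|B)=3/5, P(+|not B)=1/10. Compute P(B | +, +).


After test 1: P(+) = 3/5*1/14 + 2/5*13/14 = 29/70
P(B|+) = (3/70)/(29/70) = 3/29
After test 2 (use post1 as new prior): P(+) = 3/5*3/29 + 1/10*26/29 = 22/145
P(B|+,+) = (9/145)/(22/145) = 9/22

9/22


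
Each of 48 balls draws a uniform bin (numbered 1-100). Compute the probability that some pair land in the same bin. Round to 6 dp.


P(all different) = prod((100-i)/100 for i=0..47) = 0.000001
P(at least one match) = 1 - 0.000001 = 0.999999

0.999999


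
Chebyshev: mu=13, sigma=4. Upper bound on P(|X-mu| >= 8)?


k = 8/4 = 2
Chebyshev: P(|X-mu| >= k*sigma) <= 1/k^2 = 1/2^2 = 1/4

1/4


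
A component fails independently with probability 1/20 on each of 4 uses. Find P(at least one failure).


P(at least one) = 1 - P(none)
P(none) = (1 - 1/20)^4 = (19/20)^4 = 130321/160000
P(at least one) = 1 - 130321/160000 = 29679/160000

29679/160000


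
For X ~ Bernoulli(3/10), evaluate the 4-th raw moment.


For Bernoulli: X in {0,1}
E[X^4] = 0^4*(1-3/10) + 1^4*3/10 = 3/10

3/10


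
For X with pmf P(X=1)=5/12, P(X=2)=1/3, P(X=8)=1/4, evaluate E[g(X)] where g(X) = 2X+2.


E[2X+2] = sum(g(x)*P(x))
= 4*5/12 + 6*1/3 + 18*1/4
= 49/6

49/6


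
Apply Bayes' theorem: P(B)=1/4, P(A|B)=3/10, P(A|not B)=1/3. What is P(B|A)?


P(A) = P(A|B)P(B) + P(A|B')P(B') = 3/10*1/4 + 1/3*3/4 = 13/40
P(B|A) = P(A|B)P(B)/P(A) = (3/40)/(13/40) = 3/13

3/13


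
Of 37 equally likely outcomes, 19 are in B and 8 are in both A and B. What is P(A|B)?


P(A|B) = P(A∩B)/P(B) = (8/37)/(19/37) = 8/19

8/19


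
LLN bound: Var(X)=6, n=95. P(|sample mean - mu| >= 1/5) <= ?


Var(Xbar) = Var(X)/n = 6/95
Chebyshev: P(|Xbar-mu| >= 1/5) <= Var(Xbar)/(1/5)^2 = (6/95)/(1/25) = 30/19
Bound exceeds 1, so trivial bound: 1

1


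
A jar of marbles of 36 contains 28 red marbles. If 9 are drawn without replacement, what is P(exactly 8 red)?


P(X=8) = C(28,8)*C(8,1) / C(36,9)
= 3108105*8 / 94143280
= 24864840/94143280 = 8073/30566

8073/30566


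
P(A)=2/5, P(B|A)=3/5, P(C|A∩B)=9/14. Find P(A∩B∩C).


P(A∩B∩C) = P(A) * P(B|A) * P(C|A∩B)
= 2/5 * 3/5 * 9/14
= 6/25 * 9/14 = 27/175

27/175


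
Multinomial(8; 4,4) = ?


8! = 40320
Denominator: 4!=24 * 4!=24
Coefficient = 40320 / 576 = 70

70


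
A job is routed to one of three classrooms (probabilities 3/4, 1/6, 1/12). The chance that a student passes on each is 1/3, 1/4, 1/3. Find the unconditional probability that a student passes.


P(A) = P(A|B1)P(B1) + P(A|B2)P(B2) + P(A|B3)P(B3)
= 1/3*3/4 + 1/4*1/6 + 1/3*1/12
= 1/4 + 1/24 + 1/36 = 23/72

23/72


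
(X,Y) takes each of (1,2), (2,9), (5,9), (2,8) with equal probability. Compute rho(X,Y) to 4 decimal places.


Cov(X,Y) = 2.7500, Var(X) = 2.2500, Var(Y) = 8.5000
rho = Cov/(sqrt(VarX)*sqrt(VarY)) = 0.6288

0.6288


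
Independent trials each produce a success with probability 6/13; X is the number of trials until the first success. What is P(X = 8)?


P(X=8) = (1-p)^7 * p = (7/13)^7 * 6/13
= 823543/62748517 * 6/13 = 4941258/815730721

4941258/815730721


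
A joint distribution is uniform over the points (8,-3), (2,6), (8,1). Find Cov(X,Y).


E[X]=6, E[Y]=4/3, E[XY]=-4/3
Cov(X,Y) = E[XY] - E[X]E[Y] = -4/3 - 6*4/3 = -28/3

-28/3


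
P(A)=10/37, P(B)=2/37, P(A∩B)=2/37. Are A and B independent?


P(A)*P(B) = 10/37*2/37 = 20/1369
P(A∩B) = 2/37 != 20/1369, so not independent

No, A and B are not independent


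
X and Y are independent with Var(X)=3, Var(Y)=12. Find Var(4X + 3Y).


Independence => Cov(X,Y)=0
Var(4X + 3Y) = 4^2*Var(X) + 3^2*Var(Y)
= 16*3 + 9*12 = 156

156


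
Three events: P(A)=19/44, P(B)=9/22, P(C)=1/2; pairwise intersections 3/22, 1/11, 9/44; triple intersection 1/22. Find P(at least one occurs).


P(A∪B∪C) = P(A)+P(B)+P(C) - P(AB)-P(AC)-P(BC) + P(ABC)
= 19/44+9/22+1/2 - 3/22-1/11-9/44 + 1/22
= 21/22

21/22


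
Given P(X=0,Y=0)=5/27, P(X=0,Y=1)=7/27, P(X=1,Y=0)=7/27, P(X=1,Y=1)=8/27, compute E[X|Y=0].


P(Y=0) = 12/27
E[X|Y=0] = (0*5 + 1*7)/12 = 7/12

7/12


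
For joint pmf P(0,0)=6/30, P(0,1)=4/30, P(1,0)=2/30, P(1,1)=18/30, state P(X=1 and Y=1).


Read from table: P(X=1, Y=1) = 18/30 = 3/5

3/5


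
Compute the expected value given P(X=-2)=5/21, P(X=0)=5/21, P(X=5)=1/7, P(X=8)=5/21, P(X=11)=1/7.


E[X] = sum(x * P(x))
= -2*5/21 + 0*5/21 + 5*1/7 + 8*5/21 + 11*1/7
= 26/7

26/7


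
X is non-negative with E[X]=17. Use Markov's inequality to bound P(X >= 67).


Markov: P(X >= a) <= E[X]/a
P(X >= 67) <= 17/67

17/67


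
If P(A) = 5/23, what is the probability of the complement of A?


P(A') = 1 - P(A) = 1 - 5/23 = 18/23

18/23


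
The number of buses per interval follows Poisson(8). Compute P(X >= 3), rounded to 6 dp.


P(X>=3) = 1 - P(X<=2) = 1 - (e^(-8)*8^0/0! + e^(-8)*8^1/1! + e^(-8)*8^2/2!)
≈ 1 - (0.0003354626 + 0.0026837010 + 0.0107348041)
= 1 - 0.0137539677 = 0.9862460323
≈ 0.986246

0.986246


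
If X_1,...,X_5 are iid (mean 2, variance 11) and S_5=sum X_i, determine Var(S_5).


By independence, Var(S_n) = n*Var(X_1) = 5*11 = 55

55


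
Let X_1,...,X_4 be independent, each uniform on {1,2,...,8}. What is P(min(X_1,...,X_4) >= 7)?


P(min >= 7) = P(all X_i >= 7) = (P(X_1 >= 7))^4
= (2/8)^4 = (1/4)^4 = 1/256

1/256


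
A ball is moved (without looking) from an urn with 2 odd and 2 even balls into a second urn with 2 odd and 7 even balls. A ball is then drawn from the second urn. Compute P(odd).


P(transfer odd) = 2/4 = 1/2; P(transfer even) = 1/2
If odd transferred: Urn II has 3 odd of 10, so P(odd|odd moved) = 3/10
If even transferred: Urn II has 2 odd of 10, so P(odd|even moved) = 1/5
By total probability: P(odd) = 1/2*3/10 + 1/2*1/5 = 1/4

1/4


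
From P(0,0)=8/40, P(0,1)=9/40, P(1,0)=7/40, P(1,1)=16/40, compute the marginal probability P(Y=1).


P(Y=1) = P(0,1)+P(1,1) = 9/40 + 16/40 = 25/40 = 5/8

5/8


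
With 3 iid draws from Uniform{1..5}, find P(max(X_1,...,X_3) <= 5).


P(max <= 5) = P(all X_i <= 5) = (P(X_1 <= 5))^3
= (5/5)^3 = 1^3 = 1

1


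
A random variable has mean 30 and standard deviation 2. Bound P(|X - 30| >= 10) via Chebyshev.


k = 10/2 = 5
Chebyshev: P(|X-mu| >= k*sigma) <= 1/k^2 = 1/5^2 = 1/25

1/25


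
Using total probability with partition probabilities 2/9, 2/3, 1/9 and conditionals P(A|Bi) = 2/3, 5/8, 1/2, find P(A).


P(A) = P(A|B1)P(B1) + P(A|B2)P(B2) + P(A|B3)P(B3)
= 2/3*2/9 + 5/8*2/3 + 1/2*1/9
= 4/27 + 5/12 + 1/18 = 67/108

67/108


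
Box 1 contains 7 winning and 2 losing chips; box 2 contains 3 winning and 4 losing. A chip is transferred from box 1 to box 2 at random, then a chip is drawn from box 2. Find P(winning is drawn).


P(transfer winning) = 7/9; P(transfer losing) = 2/9
If winning transferred: Urn II has 4 winning of 8, so P(winning|winning moved) = 1/2
If losing transferred: Urn II has 3 winning of 8, so P(winning|losing moved) = 3/8
By total probability: P(winning) = 7/9*1/2 + 2/9*3/8 = 17/36

17/36


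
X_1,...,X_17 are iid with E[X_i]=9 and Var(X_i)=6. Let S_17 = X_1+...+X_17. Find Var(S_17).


By independence, Var(S_n) = n*Var(X_1) = 17*6 = 102

102


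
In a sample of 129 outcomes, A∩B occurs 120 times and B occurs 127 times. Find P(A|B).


P(A|B) = P(A∩B)/P(B) = (120/129)/(127/129) = 120/127

120/127


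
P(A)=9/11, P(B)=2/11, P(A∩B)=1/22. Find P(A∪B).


P(A∪B) = P(A) + P(B) - P(A∩B)
= 9/11 + 2/11 - 1/22 = 21/22

21/22


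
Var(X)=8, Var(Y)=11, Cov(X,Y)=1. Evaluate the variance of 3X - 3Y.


Var(3X - 3Y) = 3^2*Var(X) + (-3)^2*Var(Y) + 2*3*(-3)*Cov(X,Y)
= 9*8 + 9*11 - 18*1
= 72 + 99 - 18 = 153

153


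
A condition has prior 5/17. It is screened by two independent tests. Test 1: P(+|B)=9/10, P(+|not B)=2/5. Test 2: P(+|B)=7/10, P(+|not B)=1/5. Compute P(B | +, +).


After test 1: P(+) = 9/10*5/17 + 2/5*12/17 = 93/170
P(B|+) = (9/34)/(93/170) = 15/31
After test 2 (use post1 as new prior): P(+) = 7/10*15/31 + 1/5*16/31 = 137/310
P(B|+,+) = (21/62)/(137/310) = 105/137

105/137


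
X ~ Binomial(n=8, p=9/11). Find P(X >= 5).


P(X>=5) = P(X=5) + P(X=6) + P(X=7) + P(X=8)
= 26453952/214358881 + 59521392/214358881 + 76527504/214358881 + 43046721/214358881
= 205549569/214358881

205549569/214358881


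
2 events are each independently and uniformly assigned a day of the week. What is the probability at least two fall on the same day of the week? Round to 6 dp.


P(all different) = prod((7-i)/7 for i=0..1) = 0.857143
P(at least one match) = 1 - 0.857143 = 0.142857

0.142857


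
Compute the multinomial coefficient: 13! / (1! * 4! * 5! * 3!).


13! = 6227020800
Denominator: 1!=1 * 4!=24 * 5!=120 * 3!=6
Coefficient = 6227020800 / 17280 = 360360

360360


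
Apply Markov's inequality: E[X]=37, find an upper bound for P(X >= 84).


Markov: P(X >= a) <= E[X]/a
P(X >= 84) <= 37/84

37/84


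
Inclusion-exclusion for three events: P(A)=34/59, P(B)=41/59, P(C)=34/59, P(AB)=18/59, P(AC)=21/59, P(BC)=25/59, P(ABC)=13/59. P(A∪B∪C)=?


P(A∪B∪C) = P(A)+P(B)+P(C) - P(AB)-P(AC)-P(BC) + P(ABC)
= 34/59+41/59+34/59 - 18/59-21/59-25/59 + 13/59
= 58/59

58/59


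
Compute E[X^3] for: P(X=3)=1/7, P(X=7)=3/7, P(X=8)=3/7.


E[X^3] = sum(x^3 * P(x))
= 27*1/7 + 343*3/7 + 512*3/7
= 2592/7

2592/7


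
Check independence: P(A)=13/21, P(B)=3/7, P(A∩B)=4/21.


P(A)*P(B) = 13/21*3/7 = 13/49
P(A∩B) = 4/21 != 13/49, so not independent

No, A and B are not independent


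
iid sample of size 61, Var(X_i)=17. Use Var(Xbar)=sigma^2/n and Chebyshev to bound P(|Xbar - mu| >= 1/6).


Var(Xbar) = Var(X)/n = 17/61
Chebyshev: P(|Xbar-mu| >= 1/6) <= Var(Xbar)/(1/6)^2 = (17/61)/(1/36) = 612/61
Bound exceeds 1, so trivial bound: 1

1


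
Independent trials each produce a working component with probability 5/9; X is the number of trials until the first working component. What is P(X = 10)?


P(X=10) = (1-p)^9 * p = (4/9)^9 * 5/9
= 262144/387420489 * 5/9 = 1310720/3486784401

1310720/3486784401


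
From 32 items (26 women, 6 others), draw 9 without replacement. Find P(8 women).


P(X=8) = C(26,8)*C(6,1) / C(32,9)
= 1562275*6 / 28048800
= 9373650/28048800 = 4807/14384

4807/14384


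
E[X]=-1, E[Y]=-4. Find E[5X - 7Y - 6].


E[5X - 7Y - 6] = 5*E[X] - 7*E[Y] - 6
= (5)*(-1) + (-7)*(-4) + (-6)
= -5 + 28 - 6 = 17

17


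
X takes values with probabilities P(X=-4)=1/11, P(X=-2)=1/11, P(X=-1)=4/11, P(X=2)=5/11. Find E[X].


E[X] = sum(x * P(x))
= -4*1/11 - 2*1/11 - 1*4/11 + 2*5/11
= 0

0


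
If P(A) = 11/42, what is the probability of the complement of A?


P(A') = 1 - P(A) = 1 - 11/42 = 31/42

31/42


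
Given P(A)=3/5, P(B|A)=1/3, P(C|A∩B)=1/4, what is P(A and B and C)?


P(A∩B∩C) = P(A) * P(B|A) * P(C|A∩B)
= 3/5 * 1/3 * 1/4
= 1/5 * 1/4 = 1/20

1/20


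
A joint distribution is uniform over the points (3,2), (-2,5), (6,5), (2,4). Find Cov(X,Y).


E[X]=9/4, E[Y]=4, E[XY]=17/2
Cov(X,Y) = E[XY] - E[X]E[Y] = 17/2 - 9/4*4 = -1/2

-1/2


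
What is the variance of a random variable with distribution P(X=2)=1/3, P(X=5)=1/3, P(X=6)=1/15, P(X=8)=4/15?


E[X] = 73/15, E[X^2] = 437/15
Var(X) = E[X^2] - (E[X])^2 = 437/15 - (73/15)^2 = 1226/225

1226/225


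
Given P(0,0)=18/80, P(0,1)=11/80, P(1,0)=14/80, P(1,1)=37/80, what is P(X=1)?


P(X=1) = P(1,0)+P(1,1) = 14/80 + 37/80 = 51/80

51/80


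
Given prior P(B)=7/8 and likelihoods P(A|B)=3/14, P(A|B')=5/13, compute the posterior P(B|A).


P(A) = P(A|B)P(B) + P(A|B')P(B') = 3/14*7/8 + 5/13*1/8 = 49/208
P(B|A) = P(A|B)P(B)/P(A) = (3/16)/(49/208) = 39/49

39/49


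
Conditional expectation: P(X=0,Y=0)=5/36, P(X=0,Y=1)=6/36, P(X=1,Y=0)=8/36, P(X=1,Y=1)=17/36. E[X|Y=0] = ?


P(Y=0) = 13/36
E[X|Y=0] = (0*5 + 1*8)/13 = 8/13

8/13


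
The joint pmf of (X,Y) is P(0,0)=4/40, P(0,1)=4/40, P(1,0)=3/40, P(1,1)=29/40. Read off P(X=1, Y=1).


Read from table: P(X=1, Y=1) = 29/40

29/40


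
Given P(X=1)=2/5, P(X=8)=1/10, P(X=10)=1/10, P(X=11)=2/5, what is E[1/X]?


E[1/X] = sum(g(x)*P(x))
= 1*2/5 + 1/8*1/10 + 1/10*1/10 + 1/11*2/5
= 2019/4400

2019/4400


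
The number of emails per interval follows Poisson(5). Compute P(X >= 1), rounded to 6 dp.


P(X>=1) = 1 - P(X<=0) = 1 - (e^(-5)*5^0/0!)
≈ 1 - 0.0067379470 = 0.9932620530
≈ 0.993262

0.993262


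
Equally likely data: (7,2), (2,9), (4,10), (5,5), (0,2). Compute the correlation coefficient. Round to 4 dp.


Cov(X,Y) = -0.7600, Var(X) = 5.8400, Var(Y) = 11.4400
rho = Cov/(sqrt(VarX)*sqrt(VarY)) = -0.0930

-0.0930


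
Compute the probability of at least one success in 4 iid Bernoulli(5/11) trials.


P(at least one) = 1 - P(none)
P(none) = (1 - 5/11)^4 = (6/11)^4 = 1296/14641
P(at least one) = 1 - 1296/14641 = 13345/14641

13345/14641


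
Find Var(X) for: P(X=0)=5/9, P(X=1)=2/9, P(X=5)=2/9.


E[X] = 4/3, E[X^2] = 52/9
Var(X) = E[X^2] - (E[X])^2 = 52/9 - (4/3)^2 = 4

4


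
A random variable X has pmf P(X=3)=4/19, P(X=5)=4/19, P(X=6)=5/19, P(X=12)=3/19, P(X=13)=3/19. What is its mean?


E[X] = sum(x * P(x))
= 3*4/19 + 5*4/19 + 6*5/19 + 12*3/19 + 13*3/19
= 137/19

137/19


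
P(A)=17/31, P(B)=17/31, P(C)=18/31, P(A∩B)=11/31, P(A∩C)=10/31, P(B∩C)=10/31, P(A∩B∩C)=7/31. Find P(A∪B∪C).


P(A∪B∪C) = P(A)+P(B)+P(C) - P(AB)-P(AC)-P(BC) + P(ABC)
= 17/31+17/31+18/31 - 11/31-10/31-10/31 + 7/31
= 28/31

28/31


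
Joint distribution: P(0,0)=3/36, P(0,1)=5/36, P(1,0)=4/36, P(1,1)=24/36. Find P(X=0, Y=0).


Read from table: P(X=0, Y=0) = 3/36 = 1/12

1/12


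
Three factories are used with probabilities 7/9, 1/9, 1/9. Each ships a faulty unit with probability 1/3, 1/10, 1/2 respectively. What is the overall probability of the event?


P(A) = P(A|B1)P(B1) + P(A|B2)P(B2) + P(A|B3)P(B3)
= 1/3*7/9 + 1/10*1/9 + 1/2*1/9
= 7/27 + 1/90 + 1/18 = 44/135

44/135


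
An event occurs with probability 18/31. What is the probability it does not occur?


P(A') = 1 - P(A) = 1 - 18/31 = 13/31

13/31


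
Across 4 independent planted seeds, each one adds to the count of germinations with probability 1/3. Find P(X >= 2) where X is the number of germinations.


P(X>=2) = P(X=2) + P(X=3) + P(X=4)
= 8/27 + 8/81 + 1/81
= 11/27

11/27


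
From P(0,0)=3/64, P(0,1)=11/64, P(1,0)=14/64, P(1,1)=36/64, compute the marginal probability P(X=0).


P(X=0) = P(0,0)+P(0,1) = 3/64 + 11/64 = 14/64 = 7/32

7/32


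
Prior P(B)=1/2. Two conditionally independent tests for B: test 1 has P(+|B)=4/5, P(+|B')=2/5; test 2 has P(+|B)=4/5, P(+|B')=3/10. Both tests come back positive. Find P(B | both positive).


After test 1: P(+) = 4/5*1/2 + 2/5*1/2 = 3/5
P(B|+) = (2/5)/(3/5) = 2/3
After test 2 (use post1 as new prior): P(+) = 4/5*2/3 + 3/10*1/3 = 19/30
P(B|+,+) = (8/15)/(19/30) = 16/19

16/19


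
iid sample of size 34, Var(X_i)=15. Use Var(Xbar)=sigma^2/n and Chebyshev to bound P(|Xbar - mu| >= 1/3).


Var(Xbar) = Var(X)/n = 15/34
Chebyshev: P(|Xbar-mu| >= 1/3) <= Var(Xbar)/(1/3)^2 = (15/34)/(1/9) = 135/34
Bound exceeds 1, so trivial bound: 1

1


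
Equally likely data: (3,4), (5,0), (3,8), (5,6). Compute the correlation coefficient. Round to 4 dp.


Cov(X,Y) = -1.5000, Var(X) = 1.0000, Var(Y) = 8.7500
rho = Cov/(sqrt(VarX)*sqrt(VarY)) = -0.5071

-0.5071


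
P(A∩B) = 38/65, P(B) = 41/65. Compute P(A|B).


P(A|B) = P(A∩B)/P(B) = (38/65)/(41/65) = 38/41

38/41


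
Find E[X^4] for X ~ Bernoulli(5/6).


For Bernoulli: X in {0,1}
E[X^4] = 0^4*(1-5/6) + 1^4*5/6 = 5/6

5/6


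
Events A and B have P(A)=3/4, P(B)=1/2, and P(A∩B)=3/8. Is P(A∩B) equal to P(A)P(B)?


P(A)*P(B) = 3/4*1/2 = 3/8
P(A∩B) = 3/8, which equals P(A)P(B), so independent

Yes, A and B are independent


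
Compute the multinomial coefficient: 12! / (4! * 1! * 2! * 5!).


12! = 479001600
Denominator: 4!=24 * 1!=1 * 2!=2 * 5!=120
Coefficient = 479001600 / 5760 = 83160

83160


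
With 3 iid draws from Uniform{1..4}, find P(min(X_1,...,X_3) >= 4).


P(min >= 4) = P(all X_i >= 4) = (P(X_1 >= 4))^3
= (1/4)^3 = 1/64

1/64


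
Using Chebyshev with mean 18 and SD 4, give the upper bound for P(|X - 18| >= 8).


k = 8/4 = 2
Chebyshev: P(|X-mu| >= k*sigma) <= 1/k^2 = 1/2^2 = 1/4

1/4


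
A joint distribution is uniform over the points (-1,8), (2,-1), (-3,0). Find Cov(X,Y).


E[X]=-2/3, E[Y]=7/3, E[XY]=-10/3
Cov(X,Y) = E[XY] - E[X]E[Y] = -10/3 + 2/3*7/3 = -16/9

-16/9


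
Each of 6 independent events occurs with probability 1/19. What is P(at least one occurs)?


P(at least one) = 1 - P(none)
P(none) = (1 - 1/19)^6 = (18/19)^6 = 34012224/47045881
P(at least one) = 1 - 34012224/47045881 = 13033657/47045881

13033657/47045881


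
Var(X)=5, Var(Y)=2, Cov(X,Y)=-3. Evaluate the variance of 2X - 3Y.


Var(2X - 3Y) = 2^2*Var(X) + (-3)^2*Var(Y) + 2*2*(-3)*Cov(X,Y)
= 4*5 + 9*2 - 12*(-3)
= 20 + 18 + 36 = 74

74


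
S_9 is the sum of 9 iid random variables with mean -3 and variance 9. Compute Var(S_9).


By independence, Var(S_n) = n*Var(X_1) = 9*9 = 81

81


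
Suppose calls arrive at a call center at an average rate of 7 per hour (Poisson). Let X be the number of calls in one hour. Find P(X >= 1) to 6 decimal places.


P(X>=1) = 1 - P(X<=0) = 1 - (e^(-7)*7^0/0!)
≈ 1 - 0.0009118820 = 0.9990881180
≈ 0.999088

0.999088


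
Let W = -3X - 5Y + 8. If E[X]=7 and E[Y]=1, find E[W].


E[-3X - 5Y + 8] = -3*E[X] - 5*E[Y] + 8
= (-3)*(7) + (-5)*(1) + (8)
= -21 - 5 + 8 = -18

-18


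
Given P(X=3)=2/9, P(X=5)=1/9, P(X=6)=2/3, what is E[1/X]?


E[1/X] = sum(g(x)*P(x))
= 1/3*2/9 + 1/5*1/9 + 1/6*2/3
= 28/135

28/135


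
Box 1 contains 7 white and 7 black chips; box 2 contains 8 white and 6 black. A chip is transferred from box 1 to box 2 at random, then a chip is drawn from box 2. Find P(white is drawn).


P(transfer white) = 7/14 = 1/2; P(transfer black) = 1/2
If white transferred: Urn II has 9 white of 15, so P(white|white moved) = 3/5
If black transferred: Urn II has 8 white of 15, so P(white|black moved) = 8/15
By total probability: P(white) = 1/2*3/5 + 1/2*8/15 = 17/30

17/30


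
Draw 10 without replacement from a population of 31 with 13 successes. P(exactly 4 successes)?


P(X=4) = C(13,4)*C(18,6) / C(31,10)
= 715*18564 / 44352165
= 13273260/44352165 = 6188/20677

6188/20677


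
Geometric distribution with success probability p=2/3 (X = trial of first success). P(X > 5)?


P(X > 5) = P(first 5 trials all fail) = (1-p)^5 = (1/3)^5 = 1/243

1/243


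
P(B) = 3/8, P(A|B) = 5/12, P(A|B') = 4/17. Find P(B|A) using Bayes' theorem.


P(A) = P(A|B)P(B) + P(A|B')P(B') = 5/12*3/8 + 4/17*5/8 = 165/544
P(B|A) = P(A|B)P(B)/P(A) = (5/32)/(165/544) = 17/33

17/33


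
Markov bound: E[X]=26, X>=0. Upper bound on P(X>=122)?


Markov: P(X >= a) <= E[X]/a
P(X >= 122) <= 26/122 = 13/61

13/61


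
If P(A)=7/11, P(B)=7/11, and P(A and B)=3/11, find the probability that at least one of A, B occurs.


P(A∪B) = P(A) + P(B) - P(A∩B)
= 7/11 + 7/11 - 3/11 = 1

1


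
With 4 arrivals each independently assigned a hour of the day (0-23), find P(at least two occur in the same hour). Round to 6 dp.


P(all different) = prod((24-i)/24 for i=0..3) = 0.768663
P(at least one match) = 1 - 0.768663 = 0.231337

0.231337


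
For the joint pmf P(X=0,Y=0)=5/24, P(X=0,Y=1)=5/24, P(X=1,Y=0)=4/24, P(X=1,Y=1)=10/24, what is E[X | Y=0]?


P(Y=0) = 9/24
E[X|Y=0] = (0*5 + 1*4)/9 = 4/9

4/9


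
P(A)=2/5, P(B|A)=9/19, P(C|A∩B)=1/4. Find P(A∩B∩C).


P(A∩B∩C) = P(A) * P(B|A) * P(C|A∩B)
= 2/5 * 9/19 * 1/4
= 18/95 * 1/4 = 9/190

9/190


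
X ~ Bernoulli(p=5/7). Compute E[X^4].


For Bernoulli: X in {0,1}
E[X^4] = 0^4*(1-5/7) + 1^4*5/7 = 5/7

5/7


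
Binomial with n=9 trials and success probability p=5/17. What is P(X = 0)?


P(X=0) = C(9,0) * p^0 * (1-p)^9
= 1 * 1 * 5159780352/118587876497
= 5159780352/118587876497

5159780352/118587876497


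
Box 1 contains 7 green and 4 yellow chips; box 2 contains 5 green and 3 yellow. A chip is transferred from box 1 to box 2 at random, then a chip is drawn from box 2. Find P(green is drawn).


P(transfer green) = 7/11; P(transfer yellow) = 4/11
If green transferred: Urn II has 6 green of 9, so P(green|green moved) = 2/3
If yellow transferred: Urn II has 5 green of 9, so P(green|yellow moved) = 5/9
By total probability: P(green) = 7/11*2/3 + 4/11*5/9 = 62/99

62/99


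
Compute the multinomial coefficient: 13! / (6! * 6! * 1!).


13! = 6227020800
Denominator: 6!=720 * 6!=720 * 1!=1
Coefficient = 6227020800 / 518400 = 12012

12012


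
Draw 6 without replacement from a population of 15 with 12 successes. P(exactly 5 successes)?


P(X=5) = C(12,5)*C(3,1) / C(15,6)
= 792*3 / 5005
= 2376/5005 = 216/455

216/455


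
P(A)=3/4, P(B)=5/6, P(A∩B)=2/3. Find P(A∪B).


P(A∪B) = P(A) + P(B) - P(A∩B)
= 3/4 + 5/6 - 2/3 = 11/12

11/12


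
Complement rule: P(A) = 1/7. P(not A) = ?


P(A') = 1 - P(A) = 1 - 1/7 = 6/7

6/7


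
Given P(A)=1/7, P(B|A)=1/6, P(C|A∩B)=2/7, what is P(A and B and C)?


P(A∩B∩C) = P(A) * P(B|A) * P(C|A∩B)
= 1/7 * 1/6 * 2/7
= 1/42 * 2/7 = 1/147

1/147


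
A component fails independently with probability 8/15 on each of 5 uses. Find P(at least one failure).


P(at least one) = 1 - P(none)
P(none) = (1 - 8/15)^5 = (7/15)^5 = 16807/759375
P(at least one) = 1 - 16807/759375 = 742568/759375

742568/759375


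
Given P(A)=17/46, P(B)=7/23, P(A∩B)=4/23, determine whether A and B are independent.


P(A)*P(B) = 17/46*7/23 = 119/1058
P(A∩B) = 4/23 != 119/1058, so not independent

No, A and B are not independent


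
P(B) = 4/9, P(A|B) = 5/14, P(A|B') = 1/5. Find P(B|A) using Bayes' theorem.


P(A) = P(A|B)P(B) + P(A|B')P(B') = 5/14*4/9 + 1/5*5/9 = 17/63
P(B|A) = P(A|B)P(B)/P(A) = (10/63)/(17/63) = 10/17

10/17


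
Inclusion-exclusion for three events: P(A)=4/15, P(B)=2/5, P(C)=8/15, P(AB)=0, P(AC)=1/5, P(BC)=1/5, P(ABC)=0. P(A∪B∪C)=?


P(A∪B∪C) = P(A)+P(B)+P(C) - P(AB)-P(AC)-P(BC) + P(ABC)
= 4/15+2/5+8/15 - 0-1/5-1/5 + 0
= 4/5

4/5


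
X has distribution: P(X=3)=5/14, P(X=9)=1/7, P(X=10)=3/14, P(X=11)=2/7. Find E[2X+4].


E[2X+4] = sum(g(x)*P(x))
= 10*5/14 + 22*1/7 + 24*3/14 + 26*2/7
= 135/7

135/7


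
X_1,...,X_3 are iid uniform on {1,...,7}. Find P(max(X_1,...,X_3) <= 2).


P(max <= 2) = P(all X_i <= 2) = (P(X_1 <= 2))^3
= (2/7)^3 = 8/343

8/343


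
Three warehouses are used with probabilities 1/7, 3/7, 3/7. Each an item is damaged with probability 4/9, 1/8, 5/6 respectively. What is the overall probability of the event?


P(A) = P(A|B1)P(B1) + P(A|B2)P(B2) + P(A|B3)P(B3)
= 4/9*1/7 + 1/8*3/7 + 5/6*3/7
= 4/63 + 3/56 + 5/14 = 239/504

239/504


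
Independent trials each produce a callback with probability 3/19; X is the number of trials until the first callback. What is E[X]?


For geometric (trials until first success), E[X] = 1/p = 1/(3/19) = 19/3

19/3


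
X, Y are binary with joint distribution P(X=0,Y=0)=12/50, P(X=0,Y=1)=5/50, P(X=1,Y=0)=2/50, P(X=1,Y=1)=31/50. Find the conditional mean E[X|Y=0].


P(Y=0) = 14/50
E[X|Y=0] = (0*12 + 1*2)/14 = 2/14 = 1/7

1/7


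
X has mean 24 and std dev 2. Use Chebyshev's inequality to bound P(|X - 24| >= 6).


k = 6/2 = 3
Chebyshev: P(|X-mu| >= k*sigma) <= 1/k^2 = 1/3^2 = 1/9

1/9


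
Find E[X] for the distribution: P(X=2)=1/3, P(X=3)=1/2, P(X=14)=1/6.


E[X] = sum(x * P(x))
= 2*1/3 + 3*1/2 + 14*1/6
= 9/2

9/2


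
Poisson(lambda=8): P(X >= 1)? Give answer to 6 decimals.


P(X>=1) = 1 - P(X<=0) = 1 - (e^(-8)*8^0/0!)
≈ 1 - 0.0003354626 = 0.9996645374
≈ 0.999665

0.999665


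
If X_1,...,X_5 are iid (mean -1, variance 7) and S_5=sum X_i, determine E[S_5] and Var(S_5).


E[S_n] = n*mu = 5*-1 = -5
Var(S_n) = n*sigma^2 = 5*7 = 35

E[S_5]=-5, Var(S_5)=35


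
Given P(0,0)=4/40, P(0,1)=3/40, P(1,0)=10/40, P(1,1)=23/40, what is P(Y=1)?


P(Y=1) = P(0,1)+P(1,1) = 3/40 + 23/40 = 26/40 = 13/20

13/20


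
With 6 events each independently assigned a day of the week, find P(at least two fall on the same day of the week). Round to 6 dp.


P(all different) = prod((7-i)/7 for i=0..5) = 0.042839
P(at least one match) = 1 - 0.042839 = 0.957161

0.957161


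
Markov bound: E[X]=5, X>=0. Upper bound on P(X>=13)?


Markov: P(X >= a) <= E[X]/a
P(X >= 13) <= 5/13

5/13


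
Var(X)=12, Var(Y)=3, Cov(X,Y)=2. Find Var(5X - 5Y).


Var(5X - 5Y) = 5^2*Var(X) + (-5)^2*Var(Y) + 2*5*(-5)*Cov(X,Y)
= 25*12 + 25*3 - 50*2
= 300 + 75 - 100 = 275

275


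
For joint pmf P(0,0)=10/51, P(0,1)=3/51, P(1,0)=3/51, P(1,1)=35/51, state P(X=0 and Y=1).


Read from table: P(X=0, Y=1) = 3/51 = 1/17

1/17


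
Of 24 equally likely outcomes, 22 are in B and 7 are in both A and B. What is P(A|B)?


P(A|B) = P(A∩B)/P(B) = (7/24)/(22/24) = 7/22

7/22


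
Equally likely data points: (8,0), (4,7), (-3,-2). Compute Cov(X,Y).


E[X]=3, E[Y]=5/3, E[XY]=34/3
Cov(X,Y) = E[XY] - E[X]E[Y] = 34/3 - 3*5/3 = 19/3

19/3


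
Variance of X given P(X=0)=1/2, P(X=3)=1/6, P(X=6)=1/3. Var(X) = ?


E[X] = 5/2, E[X^2] = 27/2
Var(X) = E[X^2] - (E[X])^2 = 27/2 - (5/2)^2 = 29/4

29/4


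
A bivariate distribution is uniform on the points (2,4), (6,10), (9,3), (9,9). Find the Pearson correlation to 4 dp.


Cov(X,Y) = 1.7500, Var(X) = 8.2500, Var(Y) = 9.2500
rho = Cov/(sqrt(VarX)*sqrt(VarY)) = 0.2003

0.2003


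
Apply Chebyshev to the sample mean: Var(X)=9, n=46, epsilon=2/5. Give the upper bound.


Var(Xbar) = Var(X)/n = 9/46
Chebyshev: P(|Xbar-mu| >= 2/5) <= Var(Xbar)/(2/5)^2 = (9/46)/(4/25) = 225/184
Bound exceeds 1, so trivial bound: 1

1


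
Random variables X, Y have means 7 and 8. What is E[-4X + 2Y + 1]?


E[-4X + 2Y + 1] = -4*E[X] + 2*E[Y] + 1
= (-4)*(7) + (2)*(8) + (1)
= -28 + 16 + 1 = -11

-11


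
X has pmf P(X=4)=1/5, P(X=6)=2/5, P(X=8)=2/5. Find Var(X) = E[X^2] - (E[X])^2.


E[X] = 32/5, E[X^2] = 216/5
Var(X) = E[X^2] - (E[X])^2 = 216/5 - (32/5)^2 = 56/25

56/25


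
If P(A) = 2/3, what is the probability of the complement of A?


P(A') = 1 - P(A) = 1 - 2/3 = 1/3

1/3


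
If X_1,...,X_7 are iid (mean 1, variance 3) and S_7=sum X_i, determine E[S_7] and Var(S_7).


E[S_n] = n*mu = 7*1 = 7
Var(S_n) = n*sigma^2 = 7*3 = 21

E[S_7]=7, Var(S_7)=21


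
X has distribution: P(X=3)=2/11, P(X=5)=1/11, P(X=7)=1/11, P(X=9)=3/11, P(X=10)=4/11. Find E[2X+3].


E[2X+3] = sum(g(x)*P(x))
= 9*2/11 + 13*1/11 + 17*1/11 + 21*3/11 + 23*4/11
= 203/11

203/11
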